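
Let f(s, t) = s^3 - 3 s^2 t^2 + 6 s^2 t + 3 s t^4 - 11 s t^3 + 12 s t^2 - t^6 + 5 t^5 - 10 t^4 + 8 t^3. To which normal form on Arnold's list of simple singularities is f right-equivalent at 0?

E7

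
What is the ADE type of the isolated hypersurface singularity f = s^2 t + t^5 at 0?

The Hessian of f at 0 is [[0, 0], [0, 0]] with rank 0, so corank 2. A Groebner basis of the Jacobian ideal J(f) in C{s,t} is {s^2/5 + t^4, s^3, s*t}; counting standard monomials gives mu = 6. Corank 2; j^3 = s^2*t has shape L^2 M (L != M), so D-series; mu = 6 gives D_6.

D_6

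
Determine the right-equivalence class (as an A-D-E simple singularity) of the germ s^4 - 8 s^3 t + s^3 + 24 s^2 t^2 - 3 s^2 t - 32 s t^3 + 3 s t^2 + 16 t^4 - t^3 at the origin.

The Hessian of f at 0 has rank 0. Corank 2; j^3 = (s - t)^3 is a perfect cube, so E-series; the 4-jet and mu = 6 give E_6.

E6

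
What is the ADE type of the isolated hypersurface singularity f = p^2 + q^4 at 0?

A_3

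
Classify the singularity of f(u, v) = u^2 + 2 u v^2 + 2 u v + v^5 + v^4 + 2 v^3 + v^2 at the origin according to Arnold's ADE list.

A_4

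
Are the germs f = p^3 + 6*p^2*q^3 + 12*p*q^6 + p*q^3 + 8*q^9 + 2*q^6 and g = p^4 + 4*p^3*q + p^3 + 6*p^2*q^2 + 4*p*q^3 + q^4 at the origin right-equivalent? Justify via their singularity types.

The Hessian of f at 0 is [[0, 0], [0, 0]] with rank 0, so corank 2. A Groebner basis of the Jacobian ideal J(f) in C{p,q} is {p^3, p*q^2, 3*p^2 + q^3}; counting standard monomials gives mu = 7. Corank 2; j^3 = p^3 is a perfect cube, so E-series; the 4-jet and mu = 7 give E_7. The Hessian of g at 0 is [[0, 0], [0, 0]] with rank 0, so corank 2. A Groebner basis of the Jacobian ideal J(g) in C{p,q} is {q^4, p*q^2 + q^3/3, p^2}; counting standard monomials gives mu = 6. Corank 2; j^3 = p^3 is a perfect cube, so E-series; the 4-jet and mu = 6 give E_6. f is E_7 but g is E_6, hence not right-equivalent.

No.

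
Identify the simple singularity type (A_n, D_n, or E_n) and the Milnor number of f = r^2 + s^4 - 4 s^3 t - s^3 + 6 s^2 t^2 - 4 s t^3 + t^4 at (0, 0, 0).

The Hessian of f at 0 has rank 1. Corank 2; j^3 = -s^3 is a perfect cube, so E-series; the 4-jet and mu = 6 give E_6.

Type E_{6}, Milnor number mu = 6.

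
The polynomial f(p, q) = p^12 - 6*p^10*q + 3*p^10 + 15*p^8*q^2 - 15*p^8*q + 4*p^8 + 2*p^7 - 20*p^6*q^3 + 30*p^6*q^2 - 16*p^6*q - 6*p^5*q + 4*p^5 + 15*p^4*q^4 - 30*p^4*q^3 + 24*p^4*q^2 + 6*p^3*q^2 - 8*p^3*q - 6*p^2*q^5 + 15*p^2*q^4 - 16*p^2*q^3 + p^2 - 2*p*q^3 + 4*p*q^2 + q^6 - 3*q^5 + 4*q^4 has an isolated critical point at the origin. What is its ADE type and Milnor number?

The Hessian of f at 0 is [[2, 0], [0, 0]] with rank 1, so corank 1. A Groebner basis of the Jacobian ideal J(f) in C{p,q} is {-p + q^3 - 2*q^2, p^2, p*q + 2*p + 4*q^2}; counting standard monomials gives mu = 4. Corank 1: A-series; mu = 4 gives A_4.

Type A_4, Milnor number mu = 4.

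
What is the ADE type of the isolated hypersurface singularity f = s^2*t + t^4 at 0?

D_{5}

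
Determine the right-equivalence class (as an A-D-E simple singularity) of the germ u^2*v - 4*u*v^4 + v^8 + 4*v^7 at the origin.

D_9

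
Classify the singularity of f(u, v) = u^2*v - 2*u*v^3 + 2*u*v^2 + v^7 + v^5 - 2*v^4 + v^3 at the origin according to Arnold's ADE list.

D_{8}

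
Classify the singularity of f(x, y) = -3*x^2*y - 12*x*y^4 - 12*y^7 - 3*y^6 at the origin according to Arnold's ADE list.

The Hessian of f at 0 is [[0, 0], [0, 0]] with rank 0, so corank 2. A Groebner basis of the Jacobian ideal J(f) in C{x,y} is {x*y/2 + y^4, x^3, x^2*y, -x^2/3 + x*y^2}; counting standard monomials gives mu = 7. Corank 2; j^3 = -3*x^2*y has shape L^2 M (L != M), so D-series; mu = 7 gives D_7.

D_{7}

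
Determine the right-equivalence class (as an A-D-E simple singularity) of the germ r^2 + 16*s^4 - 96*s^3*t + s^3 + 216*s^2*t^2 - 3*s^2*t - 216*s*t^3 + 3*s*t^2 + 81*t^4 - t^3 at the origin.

E_6

The Hessian of f at 0 has rank 1. Corank 2; j^3 = (s - t)^3 is a perfect cube, so E-series; the 4-jet and mu = 6 give E_6.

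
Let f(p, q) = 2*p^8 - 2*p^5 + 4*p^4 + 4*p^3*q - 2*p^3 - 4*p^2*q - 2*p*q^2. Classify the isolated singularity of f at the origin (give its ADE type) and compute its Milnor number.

Type D_{9}, Milnor number mu = 9.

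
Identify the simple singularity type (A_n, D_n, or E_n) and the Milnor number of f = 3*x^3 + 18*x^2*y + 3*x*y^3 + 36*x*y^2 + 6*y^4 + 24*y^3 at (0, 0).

Type E7, Milnor number mu = 7.

The Hessian of f at 0 has rank 0. Corank 2; j^3 = 3*(x + 2*y)^3 is a perfect cube, so E-series; the 4-jet and mu = 7 give E_7.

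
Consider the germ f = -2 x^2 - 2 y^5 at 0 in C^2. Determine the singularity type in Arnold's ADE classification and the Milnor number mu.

The Hessian of f at 0 is [[-4, 0], [0, 0]] with rank 1, so corank 1. A Groebner basis of the Jacobian ideal J(f) in C{x,y} is {y^4, x}; counting standard monomials gives mu = 4. Corank 1: A-series; mu = 4 gives A_4.

Type A_4, Milnor number mu = 4.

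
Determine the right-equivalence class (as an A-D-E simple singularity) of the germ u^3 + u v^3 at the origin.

E_7

The Hessian of f at 0 has rank 0. Corank 2; j^3 = u^3 is a perfect cube, so E-series; the 4-jet and mu = 7 give E_7.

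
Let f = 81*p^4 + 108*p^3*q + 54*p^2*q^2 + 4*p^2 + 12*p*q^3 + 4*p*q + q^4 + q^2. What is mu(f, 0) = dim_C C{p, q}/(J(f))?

3

The Hessian of f at 0 has rank 1. Corank 1: A-series; mu = 3 gives A_3.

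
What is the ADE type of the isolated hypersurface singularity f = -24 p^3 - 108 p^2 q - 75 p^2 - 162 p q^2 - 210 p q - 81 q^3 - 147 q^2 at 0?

The Hessian of f at 0 is [[-150, -210], [-210, -294]] with rank 1, so corank 1. A Groebner basis of the Jacobian ideal J(f) in C{p,q} is {q^2, p + 7*q/5}; counting standard monomials gives mu = 2. Corank 1: A-series; mu = 2 gives A_2.

A_{2}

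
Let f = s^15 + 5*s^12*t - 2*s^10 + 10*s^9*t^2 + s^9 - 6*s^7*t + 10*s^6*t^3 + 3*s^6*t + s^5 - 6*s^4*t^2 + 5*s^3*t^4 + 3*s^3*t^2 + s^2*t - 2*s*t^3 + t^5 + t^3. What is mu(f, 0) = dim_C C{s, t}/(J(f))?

4

The Hessian of f at 0 has rank 0. Corank 2; j^3 = t*(s^2 + t^2) splits into three distinct lines over C (the quadratic factor has nonzero discriminant), so D_4.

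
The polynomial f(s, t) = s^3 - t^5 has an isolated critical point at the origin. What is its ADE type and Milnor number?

Type E_{8}, Milnor number mu = 8.

The Hessian of f at 0 has rank 0. Corank 2; j^3 = s^3 is a perfect cube, so E-series; the 5-jet and mu = 8 give E_8.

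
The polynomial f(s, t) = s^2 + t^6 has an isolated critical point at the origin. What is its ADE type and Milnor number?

Type A5, Milnor number mu = 5.

The Hessian of f at 0 is [[2, 0], [0, 0]] with rank 1, so corank 1. A Groebner basis of the Jacobian ideal J(f) in C{s,t} is {t^5, s}; counting standard monomials gives mu = 5. Corank 1: A-series; mu = 5 gives A_5.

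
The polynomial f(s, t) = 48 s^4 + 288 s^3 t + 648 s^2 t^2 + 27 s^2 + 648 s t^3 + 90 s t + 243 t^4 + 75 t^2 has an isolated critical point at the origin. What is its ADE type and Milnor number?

Type A_{3}, Milnor number mu = 3.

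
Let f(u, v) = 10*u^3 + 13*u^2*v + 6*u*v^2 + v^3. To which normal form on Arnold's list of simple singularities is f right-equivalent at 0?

D4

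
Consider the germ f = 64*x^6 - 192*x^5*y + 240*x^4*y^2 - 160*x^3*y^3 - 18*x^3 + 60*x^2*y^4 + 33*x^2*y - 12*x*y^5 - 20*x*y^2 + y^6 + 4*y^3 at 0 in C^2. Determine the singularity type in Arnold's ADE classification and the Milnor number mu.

Type D_{7}, Milnor number mu = 7.

The Hessian of f at 0 is [[0, 0], [0, 0]] with rank 0, so corank 2. A Groebner basis of the Jacobian ideal J(f) in C{x,y} is {243*x*y/4 + y^5 - 81*y^2/2, x*y^2 - 2*y^3/3, x^2 - 7*x*y/6 + y^2/3}; counting standard monomials gives mu = 7. Corank 2; j^3 = -(2*x - y)*(3*x - 2*y)^2 has shape L^2 M (L != M), so D-series; mu = 7 gives D_7.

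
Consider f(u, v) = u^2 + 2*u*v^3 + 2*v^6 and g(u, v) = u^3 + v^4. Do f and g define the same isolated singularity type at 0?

The Hessian of f at 0 is [[2, 0], [0, 0]] with rank 1, so corank 1. A Groebner basis of the Jacobian ideal J(f) in C{u,v} is {u*v^2, u + v^3, u^2}; counting standard monomials gives mu = 5. Corank 1: A-series; mu = 5 gives A_5. The Hessian of g at 0 is [[0, 0], [0, 0]] with rank 0, so corank 2. A Groebner basis of the Jacobian ideal J(g) in C{u,v} is {v^3, u^2}; counting standard monomials gives mu = 6. Corank 2; j^3 = u^3 is a perfect cube, so E-series; the 4-jet and mu = 6 give E_6. f is A_5 but g is E_6, hence not right-equivalent.

No.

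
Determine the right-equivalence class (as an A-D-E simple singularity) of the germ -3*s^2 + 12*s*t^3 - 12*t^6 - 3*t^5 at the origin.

A_{4}

The Hessian of f at 0 has rank 1. Corank 1: A-series; mu = 4 gives A_4.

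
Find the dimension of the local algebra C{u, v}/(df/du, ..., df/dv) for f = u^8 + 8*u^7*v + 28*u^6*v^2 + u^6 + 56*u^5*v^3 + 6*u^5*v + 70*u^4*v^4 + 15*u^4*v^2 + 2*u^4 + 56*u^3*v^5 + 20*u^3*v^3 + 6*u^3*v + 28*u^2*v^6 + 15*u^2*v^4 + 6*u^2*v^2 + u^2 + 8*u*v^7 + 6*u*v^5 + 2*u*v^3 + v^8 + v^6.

7

The Hessian of f at 0 is [[2, 0], [0, 0]] with rank 1, so corank 1. A Groebner basis of the Jacobian ideal J(f) in C{u,v} is {-3*u^2 + u*v + v^4, u^3, u^2*v, u*v^2 + u/3 + v^3/3}; counting standard monomials gives mu = 7. Corank 1: A-series; mu = 7 gives A_7.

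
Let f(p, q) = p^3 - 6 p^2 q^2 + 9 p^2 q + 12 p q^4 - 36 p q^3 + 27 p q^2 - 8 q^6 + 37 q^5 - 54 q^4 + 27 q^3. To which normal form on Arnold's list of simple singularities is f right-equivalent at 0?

The Hessian of f at 0 has rank 0. Corank 2; j^3 = (p + 3*q)^3 is a perfect cube, so E-series; the 5-jet and mu = 8 give E_8.

E_8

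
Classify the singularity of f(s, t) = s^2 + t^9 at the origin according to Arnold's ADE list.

A_8

The Hessian of f at 0 is [[2, 0], [0, 0]] with rank 1, so corank 1. A Groebner basis of the Jacobian ideal J(f) in C{s,t} is {t^8, s}; counting standard monomials gives mu = 8. Corank 1: A-series; mu = 8 gives A_8.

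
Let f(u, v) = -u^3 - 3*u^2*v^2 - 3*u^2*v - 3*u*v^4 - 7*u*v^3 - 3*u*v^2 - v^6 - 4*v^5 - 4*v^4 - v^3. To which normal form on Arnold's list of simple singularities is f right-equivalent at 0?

The Hessian of f at 0 has rank 0. Corank 2; j^3 = -(u + v)^3 is a perfect cube, so E-series; the 4-jet and mu = 7 give E_7.

E_{7}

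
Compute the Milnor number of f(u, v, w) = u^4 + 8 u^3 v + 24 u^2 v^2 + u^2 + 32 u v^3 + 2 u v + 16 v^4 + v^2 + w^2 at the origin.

The Hessian of f at 0 is [[2, 2, 0], [2, 2, 0], [0, 0, 2]] with rank 2, so corank 1. A Groebner basis of the Jacobian ideal J(f) in C{u,v,w} is {v^3, u + v, w}; counting standard monomials gives mu = 3. Corank 1: A-series; mu = 3 gives A_3.

3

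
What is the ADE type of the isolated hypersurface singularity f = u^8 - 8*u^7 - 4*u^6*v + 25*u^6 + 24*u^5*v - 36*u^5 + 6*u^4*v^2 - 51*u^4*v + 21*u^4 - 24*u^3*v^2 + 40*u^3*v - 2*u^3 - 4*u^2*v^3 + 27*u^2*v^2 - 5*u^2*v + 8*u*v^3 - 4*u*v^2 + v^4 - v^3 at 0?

D5

The Hessian of f at 0 is [[0, 0], [0, 0]] with rank 0, so corank 2. A Groebner basis of the Jacobian ideal J(f) in C{u,v} is {u*v^2 - u*v/7 - v^2/7, u*v/7 + v^3 + v^2/7, u^2 + 10*u*v/7 + 3*v^2/7}; counting standard monomials gives mu = 5. Corank 2; j^3 = -(u + v)^2*(2*u + v) has shape L^2 M (L != M), so D-series; mu = 5 gives D_5.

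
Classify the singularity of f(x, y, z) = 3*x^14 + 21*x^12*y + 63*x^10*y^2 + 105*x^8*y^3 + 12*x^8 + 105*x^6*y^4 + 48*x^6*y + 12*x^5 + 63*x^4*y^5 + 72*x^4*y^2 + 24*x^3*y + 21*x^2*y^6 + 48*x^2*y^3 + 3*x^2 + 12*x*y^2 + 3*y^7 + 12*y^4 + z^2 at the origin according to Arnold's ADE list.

A6

The Hessian of f at 0 has rank 2. Corank 1: A-series; mu = 6 gives A_6.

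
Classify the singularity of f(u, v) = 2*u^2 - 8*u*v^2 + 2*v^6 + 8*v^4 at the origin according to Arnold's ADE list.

A_5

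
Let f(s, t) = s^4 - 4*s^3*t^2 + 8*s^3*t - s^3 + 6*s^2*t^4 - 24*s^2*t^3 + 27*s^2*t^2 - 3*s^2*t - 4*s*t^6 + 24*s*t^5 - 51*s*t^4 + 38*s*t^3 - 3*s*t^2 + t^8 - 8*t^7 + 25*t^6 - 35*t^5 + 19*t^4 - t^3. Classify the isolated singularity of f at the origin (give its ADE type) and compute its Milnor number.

The Hessian of f at 0 is [[0, 0], [0, 0]] with rank 0, so corank 2. A Groebner basis of the Jacobian ideal J(f) in C{s,t} is {s^3 - 3*s^2 - 6*s*t - 3*t^2, s^2*t + 5*s^2/2 + 5*s*t + 5*t^2/2, -2*s^2 + s*t^2 - 4*s*t - 2*t^2, 3*s^2/2 + 3*s*t + t^3 + 3*t^2/2}; counting standard monomials gives mu = 6. Corank 2; j^3 = -(s + t)^3 is a perfect cube, so E-series; the 4-jet and mu = 6 give E_6.

Type E_{6}, Milnor number mu = 6.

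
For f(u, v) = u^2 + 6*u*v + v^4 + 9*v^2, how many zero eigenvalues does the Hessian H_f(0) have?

Hessian at 0 has rank 1.

1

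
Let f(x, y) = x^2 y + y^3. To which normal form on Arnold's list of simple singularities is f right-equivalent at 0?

The Hessian of f at 0 has rank 0. Corank 2; j^3 = y*(x^2 + y^2) splits into three distinct lines over C (the quadratic factor has nonzero discriminant), so D_4.

D4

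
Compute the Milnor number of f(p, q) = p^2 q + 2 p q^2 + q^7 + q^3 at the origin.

8

The Hessian of f at 0 has rank 0. Corank 2; j^3 = q*(p + q)^2 has shape L^2 M (L != M), so D-series; mu = 8 gives D_8.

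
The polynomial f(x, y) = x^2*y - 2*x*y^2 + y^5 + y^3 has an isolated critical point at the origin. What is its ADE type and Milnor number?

The Hessian of f at 0 has rank 0. Corank 2; j^3 = y*(x - y)^2 has shape L^2 M (L != M), so D-series; mu = 6 gives D_6.

Type D_{6}, Milnor number mu = 6.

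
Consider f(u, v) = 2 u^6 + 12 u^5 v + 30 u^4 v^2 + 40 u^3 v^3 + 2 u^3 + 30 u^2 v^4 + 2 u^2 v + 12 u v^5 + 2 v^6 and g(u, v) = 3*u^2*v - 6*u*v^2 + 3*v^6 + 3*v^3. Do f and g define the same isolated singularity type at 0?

Yes.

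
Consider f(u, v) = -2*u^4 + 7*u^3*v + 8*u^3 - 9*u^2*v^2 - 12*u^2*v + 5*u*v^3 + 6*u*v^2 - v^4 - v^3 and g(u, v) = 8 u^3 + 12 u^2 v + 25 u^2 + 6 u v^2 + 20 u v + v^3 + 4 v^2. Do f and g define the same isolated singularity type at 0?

The Hessian of f at 0 is [[0, 0], [0, 0]] with rank 0, so corank 2. A Groebner basis of the Jacobian ideal J(f) in C{u,v} is {768*u^2 - 768*u*v + v^4 + 8*v^3 + 192*v^2, u^3 - 36*u^2 + 36*u*v - v^3/2 - 9*v^2, u^2*v - 40*u^2 + 40*u*v - 2*v^3/3 - 10*v^2, -32*u^2 + u*v^2 + 32*u*v - 5*v^3/6 - 8*v^2}; counting standard monomials gives mu = 7. Corank 2; j^3 = (2*u - v)^3 is a perfect cube, so E-series; the 4-jet and mu = 7 give E_7. The Hessian of g at 0 is [[50, 20], [20, 8]] with rank 1, so corank 1. A Groebner basis of the Jacobian ideal J(g) in C{u,v} is {v^2, u + 2*v/5}; counting standard monomials gives mu = 2. Corank 1: A-series; mu = 2 gives A_2. f is E_7 but g is A_2, hence not right-equivalent.

No.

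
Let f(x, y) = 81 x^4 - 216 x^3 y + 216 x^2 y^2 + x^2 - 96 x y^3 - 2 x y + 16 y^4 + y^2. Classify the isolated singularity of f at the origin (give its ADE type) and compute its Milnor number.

The Hessian of f at 0 has rank 1. Corank 1: A-series; mu = 3 gives A_3.

Type A3, Milnor number mu = 3.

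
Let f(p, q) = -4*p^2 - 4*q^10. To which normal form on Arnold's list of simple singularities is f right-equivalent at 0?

A_{9}

The Hessian of f at 0 has rank 1. Corank 1: A-series; mu = 9 gives A_9.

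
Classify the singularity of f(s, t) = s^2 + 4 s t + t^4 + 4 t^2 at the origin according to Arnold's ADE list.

A_3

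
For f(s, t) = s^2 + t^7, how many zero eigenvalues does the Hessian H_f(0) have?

Hessian at 0 has rank 1.

1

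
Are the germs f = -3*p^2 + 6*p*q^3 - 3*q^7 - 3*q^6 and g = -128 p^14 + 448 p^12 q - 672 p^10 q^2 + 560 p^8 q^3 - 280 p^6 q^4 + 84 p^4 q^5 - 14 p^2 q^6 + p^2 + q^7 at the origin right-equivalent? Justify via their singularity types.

Yes.

The Hessian of f at 0 has rank 1. Corank 1: A-series; mu = 6 gives A_6. The Hessian of g at 0 has rank 1. Corank 1: A-series; mu = 6 gives A_6. Both have type A_6, hence right-equivalent.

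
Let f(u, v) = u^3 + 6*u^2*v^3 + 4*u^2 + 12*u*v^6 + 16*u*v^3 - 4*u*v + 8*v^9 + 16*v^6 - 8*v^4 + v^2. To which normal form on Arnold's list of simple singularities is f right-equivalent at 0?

A_{2}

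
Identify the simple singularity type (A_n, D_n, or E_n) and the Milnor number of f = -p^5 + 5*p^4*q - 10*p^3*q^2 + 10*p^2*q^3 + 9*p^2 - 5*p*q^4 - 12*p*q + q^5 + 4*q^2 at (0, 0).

Type A_4, Milnor number mu = 4.

The Hessian of f at 0 is [[18, -12], [-12, 8]] with rank 1, so corank 1. A Groebner basis of the Jacobian ideal J(f) in C{p,q} is {q^4, p - 2*q/3}; counting standard monomials gives mu = 4. Corank 1: A-series; mu = 4 gives A_4.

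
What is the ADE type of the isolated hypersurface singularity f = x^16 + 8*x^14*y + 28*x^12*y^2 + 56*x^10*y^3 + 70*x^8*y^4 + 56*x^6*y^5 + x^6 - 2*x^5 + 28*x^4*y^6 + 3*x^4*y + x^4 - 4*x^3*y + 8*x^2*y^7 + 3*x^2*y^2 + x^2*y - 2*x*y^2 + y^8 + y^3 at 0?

D_{9}

The Hessian of f at 0 has rank 0. Corank 2; j^3 = y*(x - y)^2 has shape L^2 M (L != M), so D-series; mu = 9 gives D_9.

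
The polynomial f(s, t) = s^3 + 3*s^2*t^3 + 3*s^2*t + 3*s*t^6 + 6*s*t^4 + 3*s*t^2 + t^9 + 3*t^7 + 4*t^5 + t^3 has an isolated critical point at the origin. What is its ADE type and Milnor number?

Type E8, Milnor number mu = 8.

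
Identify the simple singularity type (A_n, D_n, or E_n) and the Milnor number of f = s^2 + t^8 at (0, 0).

The Hessian of f at 0 is [[2, 0], [0, 0]] with rank 1, so corank 1. A Groebner basis of the Jacobian ideal J(f) in C{s,t} is {t^7, s}; counting standard monomials gives mu = 7. Corank 1: A-series; mu = 7 gives A_7.

Type A_7, Milnor number mu = 7.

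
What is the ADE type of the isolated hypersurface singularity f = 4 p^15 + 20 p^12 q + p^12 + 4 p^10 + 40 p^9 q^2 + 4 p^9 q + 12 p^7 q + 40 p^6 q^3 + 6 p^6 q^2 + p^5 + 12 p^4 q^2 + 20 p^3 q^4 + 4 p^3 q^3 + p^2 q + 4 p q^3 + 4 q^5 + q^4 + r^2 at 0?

The Hessian of f at 0 has rank 1. Corank 2; j^3 = p^2*q has shape L^2 M (L != M), so D-series; mu = 5 gives D_5.

D5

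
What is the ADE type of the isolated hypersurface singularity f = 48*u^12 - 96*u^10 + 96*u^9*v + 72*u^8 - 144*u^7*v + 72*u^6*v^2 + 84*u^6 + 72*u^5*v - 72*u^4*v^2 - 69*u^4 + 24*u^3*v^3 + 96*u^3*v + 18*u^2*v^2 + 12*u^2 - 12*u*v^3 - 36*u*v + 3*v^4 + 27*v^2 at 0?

A_3

The Hessian of f at 0 has rank 1. Corank 1: A-series; mu = 3 gives A_3.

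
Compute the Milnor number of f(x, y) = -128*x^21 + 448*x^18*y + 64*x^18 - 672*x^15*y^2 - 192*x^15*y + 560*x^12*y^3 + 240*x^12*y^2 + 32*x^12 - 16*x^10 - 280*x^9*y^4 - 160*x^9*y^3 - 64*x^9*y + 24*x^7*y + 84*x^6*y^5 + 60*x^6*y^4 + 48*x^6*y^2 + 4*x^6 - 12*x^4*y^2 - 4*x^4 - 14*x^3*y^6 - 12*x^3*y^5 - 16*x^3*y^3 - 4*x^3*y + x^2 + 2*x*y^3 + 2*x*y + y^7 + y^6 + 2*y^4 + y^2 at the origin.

6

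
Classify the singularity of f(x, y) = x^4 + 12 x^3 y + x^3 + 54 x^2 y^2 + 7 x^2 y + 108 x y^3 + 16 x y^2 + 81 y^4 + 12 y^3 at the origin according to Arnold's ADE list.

The Hessian of f at 0 is [[0, 0], [0, 0]] with rank 0, so corank 2. A Groebner basis of the Jacobian ideal J(f) in C{x,y} is {x*y^2 + x*y/2 + y^2, -x*y/4 + y^3 - y^2/2, x^2 + 5*x*y + 6*y^2}; counting standard monomials gives mu = 5. Corank 2; j^3 = (x + 2*y)^2*(x + 3*y) has shape L^2 M (L != M), so D-series; mu = 5 gives D_5.

D5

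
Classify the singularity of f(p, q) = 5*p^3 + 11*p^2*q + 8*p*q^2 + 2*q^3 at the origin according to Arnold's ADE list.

The Hessian of f at 0 is [[0, 0], [0, 0]] with rank 0, so corank 2. A Groebner basis of the Jacobian ideal J(f) in C{p,q} is {q^3, p^2 + 2*q^2, p*q - q^2}; counting standard monomials gives mu = 4. Corank 2; j^3 = (p + q)*(5*p^2 + 6*p*q + 2*q^2) splits into three distinct lines over C (the quadratic factor has nonzero discriminant), so D_4.

D_4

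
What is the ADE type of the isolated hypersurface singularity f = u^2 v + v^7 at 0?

The Hessian of f at 0 has rank 0. Corank 2; j^3 = u^2*v has shape L^2 M (L != M), so D-series; mu = 8 gives D_8.

D_8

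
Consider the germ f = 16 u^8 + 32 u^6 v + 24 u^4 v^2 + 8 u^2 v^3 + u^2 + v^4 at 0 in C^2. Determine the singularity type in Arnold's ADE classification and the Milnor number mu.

Type A_{3}, Milnor number mu = 3.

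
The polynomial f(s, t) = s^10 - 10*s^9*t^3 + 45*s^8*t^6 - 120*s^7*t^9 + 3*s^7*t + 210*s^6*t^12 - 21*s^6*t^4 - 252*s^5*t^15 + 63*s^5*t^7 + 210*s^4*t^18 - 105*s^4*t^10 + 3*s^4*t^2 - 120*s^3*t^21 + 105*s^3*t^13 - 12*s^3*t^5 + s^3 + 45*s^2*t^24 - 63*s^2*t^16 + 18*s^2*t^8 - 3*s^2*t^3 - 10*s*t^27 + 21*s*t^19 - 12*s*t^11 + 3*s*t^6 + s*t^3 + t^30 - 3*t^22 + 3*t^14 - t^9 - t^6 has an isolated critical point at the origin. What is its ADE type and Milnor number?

The Hessian of f at 0 has rank 0. Corank 2; j^3 = s^3 is a perfect cube, so E-series; the 4-jet and mu = 7 give E_7.

Type E7, Milnor number mu = 7.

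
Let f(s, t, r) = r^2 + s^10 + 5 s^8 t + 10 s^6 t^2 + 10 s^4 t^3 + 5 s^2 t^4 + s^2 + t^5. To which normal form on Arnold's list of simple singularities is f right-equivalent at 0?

A_{4}

The Hessian of f at 0 is [[2, 0, 0], [0, 0, 0], [0, 0, 2]] with rank 2, so corank 1. A Groebner basis of the Jacobian ideal J(f) in C{s,t,r} is {t^4, s, r}; counting standard monomials gives mu = 4. Corank 1: A-series; mu = 4 gives A_4.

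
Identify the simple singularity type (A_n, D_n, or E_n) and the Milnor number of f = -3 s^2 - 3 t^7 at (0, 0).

The Hessian of f at 0 has rank 1. Corank 1: A-series; mu = 6 gives A_6.

Type A_{6}, Milnor number mu = 6.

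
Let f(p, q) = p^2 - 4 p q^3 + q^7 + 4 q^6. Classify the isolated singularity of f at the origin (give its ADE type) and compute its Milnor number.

Type A6, Milnor number mu = 6.

The Hessian of f at 0 has rank 1. Corank 1: A-series; mu = 6 gives A_6.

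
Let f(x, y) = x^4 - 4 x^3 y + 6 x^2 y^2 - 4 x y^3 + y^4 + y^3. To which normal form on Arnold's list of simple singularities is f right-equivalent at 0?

E_6

The Hessian of f at 0 has rank 0. Corank 2; j^3 = y^3 is a perfect cube, so E-series; the 4-jet and mu = 6 give E_6.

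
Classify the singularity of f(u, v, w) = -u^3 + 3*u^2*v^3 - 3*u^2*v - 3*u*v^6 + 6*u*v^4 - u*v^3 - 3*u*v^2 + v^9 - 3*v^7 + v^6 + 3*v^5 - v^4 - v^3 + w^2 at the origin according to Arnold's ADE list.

E_{7}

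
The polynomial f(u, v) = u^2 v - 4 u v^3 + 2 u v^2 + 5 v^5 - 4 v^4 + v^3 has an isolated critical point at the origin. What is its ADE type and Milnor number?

Type D_6, Milnor number mu = 6.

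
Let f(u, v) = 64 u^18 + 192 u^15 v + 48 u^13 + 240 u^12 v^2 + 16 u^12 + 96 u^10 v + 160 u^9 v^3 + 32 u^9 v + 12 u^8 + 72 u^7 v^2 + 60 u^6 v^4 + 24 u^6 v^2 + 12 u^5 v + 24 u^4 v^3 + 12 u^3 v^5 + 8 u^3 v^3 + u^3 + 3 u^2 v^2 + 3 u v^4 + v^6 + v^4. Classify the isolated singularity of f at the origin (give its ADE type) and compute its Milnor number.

The Hessian of f at 0 has rank 0. Corank 2; j^3 = u^3 is a perfect cube, so E-series; the 4-jet and mu = 6 give E_6.

Type E_6, Milnor number mu = 6.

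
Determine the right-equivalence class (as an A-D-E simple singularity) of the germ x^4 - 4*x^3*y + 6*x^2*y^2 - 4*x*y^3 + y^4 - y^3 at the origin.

The Hessian of f at 0 is [[0, 0], [0, 0]] with rank 0, so corank 2. A Groebner basis of the Jacobian ideal J(f) in C{x,y} is {x^3 - 3*x^2*y, y^2}; counting standard monomials gives mu = 6. Corank 2; j^3 = -y^3 is a perfect cube, so E-series; the 4-jet and mu = 6 give E_6.

E6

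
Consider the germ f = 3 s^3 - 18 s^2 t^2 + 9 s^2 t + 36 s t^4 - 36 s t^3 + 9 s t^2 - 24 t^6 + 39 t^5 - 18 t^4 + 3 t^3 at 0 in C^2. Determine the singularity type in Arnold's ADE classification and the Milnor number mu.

Type E_{8}, Milnor number mu = 8.

The Hessian of f at 0 has rank 0. Corank 2; j^3 = 3*(s + t)^3 is a perfect cube, so E-series; the 5-jet and mu = 8 give E_8.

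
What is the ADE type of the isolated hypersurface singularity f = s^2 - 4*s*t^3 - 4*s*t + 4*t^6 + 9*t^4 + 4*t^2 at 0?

The Hessian of f at 0 has rank 1. Corank 1: A-series; mu = 3 gives A_3.

A_{3}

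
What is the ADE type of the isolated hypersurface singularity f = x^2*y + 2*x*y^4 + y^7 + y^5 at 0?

D6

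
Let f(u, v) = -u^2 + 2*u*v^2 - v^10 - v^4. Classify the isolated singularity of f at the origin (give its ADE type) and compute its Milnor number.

Type A9, Milnor number mu = 9.

The Hessian of f at 0 has rank 1. Corank 1: A-series; mu = 9 gives A_9.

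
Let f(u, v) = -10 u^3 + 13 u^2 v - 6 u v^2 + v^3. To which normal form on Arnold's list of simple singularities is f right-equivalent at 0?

D_4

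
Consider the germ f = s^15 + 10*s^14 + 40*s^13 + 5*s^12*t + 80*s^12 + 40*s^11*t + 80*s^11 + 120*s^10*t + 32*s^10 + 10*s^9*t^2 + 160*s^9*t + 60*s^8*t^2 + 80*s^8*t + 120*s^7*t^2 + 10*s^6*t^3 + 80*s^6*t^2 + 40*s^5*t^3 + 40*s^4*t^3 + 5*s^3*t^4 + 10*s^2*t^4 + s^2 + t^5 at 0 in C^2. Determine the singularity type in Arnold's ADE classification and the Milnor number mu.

Type A4, Milnor number mu = 4.

The Hessian of f at 0 is [[2, 0], [0, 0]] with rank 1, so corank 1. A Groebner basis of the Jacobian ideal J(f) in C{s,t} is {t^4, s}; counting standard monomials gives mu = 4. Corank 1: A-series; mu = 4 gives A_4.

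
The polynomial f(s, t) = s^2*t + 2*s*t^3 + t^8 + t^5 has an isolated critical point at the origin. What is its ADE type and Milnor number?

Type D_9, Milnor number mu = 9.

The Hessian of f at 0 has rank 0. Corank 2; j^3 = s^2*t has shape L^2 M (L != M), so D-series; mu = 9 gives D_9.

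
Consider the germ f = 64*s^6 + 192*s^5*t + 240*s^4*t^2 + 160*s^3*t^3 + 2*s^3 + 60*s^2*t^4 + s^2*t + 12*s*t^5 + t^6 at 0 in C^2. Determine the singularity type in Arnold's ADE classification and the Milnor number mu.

The Hessian of f at 0 is [[0, 0], [0, 0]] with rank 0, so corank 2. A Groebner basis of the Jacobian ideal J(f) in C{s,t} is {-s*t/12 + t^5, s*t^2, s^2 + s*t/2}; counting standard monomials gives mu = 7. Corank 2; j^3 = s^2*(2*s + t) has shape L^2 M (L != M), so D-series; mu = 7 gives D_7.

Type D_7, Milnor number mu = 7.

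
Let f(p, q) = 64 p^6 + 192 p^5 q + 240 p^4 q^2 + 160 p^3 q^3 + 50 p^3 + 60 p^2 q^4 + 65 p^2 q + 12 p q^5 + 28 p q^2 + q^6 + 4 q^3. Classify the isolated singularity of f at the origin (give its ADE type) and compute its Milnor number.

Type D7, Milnor number mu = 7.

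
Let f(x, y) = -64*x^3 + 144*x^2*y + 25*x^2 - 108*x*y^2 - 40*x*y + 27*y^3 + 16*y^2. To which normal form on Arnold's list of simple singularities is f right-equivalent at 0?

A_{2}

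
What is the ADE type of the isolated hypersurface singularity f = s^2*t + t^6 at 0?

D7

The Hessian of f at 0 has rank 0. Corank 2; j^3 = s^2*t has shape L^2 M (L != M), so D-series; mu = 7 gives D_7.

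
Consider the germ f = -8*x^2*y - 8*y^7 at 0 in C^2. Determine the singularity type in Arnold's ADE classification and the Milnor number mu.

Type D_8, Milnor number mu = 8.

The Hessian of f at 0 has rank 0. Corank 2; j^3 = -8*x^2*y has shape L^2 M (L != M), so D-series; mu = 8 gives D_8.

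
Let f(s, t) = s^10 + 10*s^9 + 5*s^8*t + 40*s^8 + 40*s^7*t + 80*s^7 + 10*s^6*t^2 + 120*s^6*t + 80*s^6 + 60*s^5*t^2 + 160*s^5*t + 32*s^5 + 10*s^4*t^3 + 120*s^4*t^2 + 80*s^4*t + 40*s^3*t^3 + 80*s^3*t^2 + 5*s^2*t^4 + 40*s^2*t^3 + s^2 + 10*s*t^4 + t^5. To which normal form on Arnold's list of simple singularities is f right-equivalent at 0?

A4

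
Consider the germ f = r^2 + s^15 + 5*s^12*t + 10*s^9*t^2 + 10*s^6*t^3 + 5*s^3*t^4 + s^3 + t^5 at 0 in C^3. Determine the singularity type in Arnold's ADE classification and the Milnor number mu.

Type E_{8}, Milnor number mu = 8.

The Hessian of f at 0 has rank 1. Corank 2; j^3 = s^3 is a perfect cube, so E-series; the 5-jet and mu = 8 give E_8.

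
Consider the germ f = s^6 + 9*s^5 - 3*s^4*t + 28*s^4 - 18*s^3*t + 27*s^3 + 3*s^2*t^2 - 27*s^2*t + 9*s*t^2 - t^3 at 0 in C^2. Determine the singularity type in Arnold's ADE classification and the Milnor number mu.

Type E6, Milnor number mu = 6.

The Hessian of f at 0 has rank 0. Corank 2; j^3 = (3*s - t)^3 is a perfect cube, so E-series; the 4-jet and mu = 6 give E_6.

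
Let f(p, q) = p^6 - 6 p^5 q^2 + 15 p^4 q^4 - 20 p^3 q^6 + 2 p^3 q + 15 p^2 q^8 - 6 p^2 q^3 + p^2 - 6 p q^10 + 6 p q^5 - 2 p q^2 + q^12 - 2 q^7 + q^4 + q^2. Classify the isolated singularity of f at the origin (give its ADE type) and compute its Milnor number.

Type A_1, Milnor number mu = 1.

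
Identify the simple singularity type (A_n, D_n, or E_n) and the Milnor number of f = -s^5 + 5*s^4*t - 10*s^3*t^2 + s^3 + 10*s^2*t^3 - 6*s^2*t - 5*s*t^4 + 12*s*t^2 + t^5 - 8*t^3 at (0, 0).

Type E_8, Milnor number mu = 8.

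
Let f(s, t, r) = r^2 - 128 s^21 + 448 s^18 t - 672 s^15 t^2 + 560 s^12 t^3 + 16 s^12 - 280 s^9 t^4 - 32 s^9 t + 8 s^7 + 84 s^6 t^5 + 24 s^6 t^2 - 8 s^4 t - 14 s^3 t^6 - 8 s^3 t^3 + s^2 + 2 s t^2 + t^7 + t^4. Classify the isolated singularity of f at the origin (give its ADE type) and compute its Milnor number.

Type A_{6}, Milnor number mu = 6.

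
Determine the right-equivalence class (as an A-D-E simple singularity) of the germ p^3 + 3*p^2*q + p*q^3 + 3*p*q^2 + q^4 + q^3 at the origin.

E_{7}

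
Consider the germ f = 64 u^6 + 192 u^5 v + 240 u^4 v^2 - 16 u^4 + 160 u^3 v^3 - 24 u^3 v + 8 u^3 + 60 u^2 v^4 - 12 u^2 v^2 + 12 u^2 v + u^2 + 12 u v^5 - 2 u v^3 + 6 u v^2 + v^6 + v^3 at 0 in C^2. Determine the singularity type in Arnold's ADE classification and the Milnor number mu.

The Hessian of f at 0 has rank 1. Corank 1: A-series; mu = 2 gives A_2.

Type A_2, Milnor number mu = 2.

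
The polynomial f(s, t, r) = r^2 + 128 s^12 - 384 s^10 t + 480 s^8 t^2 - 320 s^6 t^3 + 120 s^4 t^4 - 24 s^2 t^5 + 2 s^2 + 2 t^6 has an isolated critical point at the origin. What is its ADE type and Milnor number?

Type A5, Milnor number mu = 5.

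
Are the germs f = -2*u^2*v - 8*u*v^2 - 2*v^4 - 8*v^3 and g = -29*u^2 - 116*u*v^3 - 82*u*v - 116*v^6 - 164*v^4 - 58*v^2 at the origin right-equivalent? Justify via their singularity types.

The Hessian of f at 0 has rank 0. Corank 2; j^3 = -2*v*(u + 2*v)^2 has shape L^2 M (L != M), so D-series; mu = 5 gives D_5. The Hessian of g at 0 has rank 2. Corank 0: nondegenerate Morse point, so A_1. f is D_5 but g is A_1, hence not right-equivalent.

No.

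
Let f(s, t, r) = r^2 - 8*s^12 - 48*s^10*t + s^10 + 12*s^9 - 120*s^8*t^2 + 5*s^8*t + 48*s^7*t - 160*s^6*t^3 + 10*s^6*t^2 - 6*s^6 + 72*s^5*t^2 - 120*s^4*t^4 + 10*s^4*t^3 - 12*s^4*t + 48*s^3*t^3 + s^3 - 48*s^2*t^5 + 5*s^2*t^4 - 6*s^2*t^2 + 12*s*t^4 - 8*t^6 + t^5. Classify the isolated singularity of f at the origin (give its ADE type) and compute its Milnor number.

Type E_8, Milnor number mu = 8.

The Hessian of f at 0 is [[0, 0, 0], [0, 0, 0], [0, 0, 2]] with rank 1, so corank 2. A Groebner basis of the Jacobian ideal J(f) in C{s,t,r} is {t^4, s^3, -s^2/4 + s*t^2, r}; counting standard monomials gives mu = 8. Corank 2; j^3 = s^3 is a perfect cube, so E-series; the 5-jet and mu = 8 give E_8.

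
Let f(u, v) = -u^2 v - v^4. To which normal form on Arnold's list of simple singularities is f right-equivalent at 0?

D_{5}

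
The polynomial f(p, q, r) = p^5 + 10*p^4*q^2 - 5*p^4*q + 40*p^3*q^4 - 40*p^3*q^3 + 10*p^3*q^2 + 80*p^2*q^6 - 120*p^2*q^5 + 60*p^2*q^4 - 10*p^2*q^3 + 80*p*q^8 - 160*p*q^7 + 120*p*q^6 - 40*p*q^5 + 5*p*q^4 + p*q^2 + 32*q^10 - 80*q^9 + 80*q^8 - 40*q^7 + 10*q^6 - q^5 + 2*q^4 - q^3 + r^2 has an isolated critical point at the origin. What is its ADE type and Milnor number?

Type D_{6}, Milnor number mu = 6.

The Hessian of f at 0 has rank 1. Corank 2; j^3 = q^2*(p - q) has shape L^2 M (L != M), so D-series; mu = 6 gives D_6.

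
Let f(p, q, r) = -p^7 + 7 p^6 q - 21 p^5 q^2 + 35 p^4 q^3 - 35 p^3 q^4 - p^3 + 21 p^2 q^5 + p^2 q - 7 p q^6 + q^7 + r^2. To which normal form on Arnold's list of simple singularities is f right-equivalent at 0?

D_8

The Hessian of f at 0 has rank 1. Corank 2; j^3 = -p^2*(p - q) has shape L^2 M (L != M), so D-series; mu = 8 gives D_8.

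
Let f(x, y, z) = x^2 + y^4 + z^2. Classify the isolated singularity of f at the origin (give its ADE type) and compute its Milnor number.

Type A_3, Milnor number mu = 3.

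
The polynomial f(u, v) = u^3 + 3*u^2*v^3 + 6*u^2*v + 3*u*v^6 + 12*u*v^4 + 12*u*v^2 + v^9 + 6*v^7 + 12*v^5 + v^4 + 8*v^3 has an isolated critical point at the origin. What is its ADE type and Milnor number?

The Hessian of f at 0 has rank 0. Corank 2; j^3 = (u + 2*v)^3 is a perfect cube, so E-series; the 4-jet and mu = 6 give E_6.

Type E_{6}, Milnor number mu = 6.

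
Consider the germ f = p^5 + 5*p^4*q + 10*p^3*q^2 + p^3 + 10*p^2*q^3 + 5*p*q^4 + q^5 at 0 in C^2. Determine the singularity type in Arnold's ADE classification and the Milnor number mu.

Type E_{8}, Milnor number mu = 8.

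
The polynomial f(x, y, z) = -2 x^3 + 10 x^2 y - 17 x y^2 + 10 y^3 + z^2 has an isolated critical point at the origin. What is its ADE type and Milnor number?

Type D_4, Milnor number mu = 4.

The Hessian of f at 0 has rank 1. Corank 2; j^3 = -(x - 2*y)*(2*x^2 - 6*x*y + 5*y^2) splits into three distinct lines over C (the quadratic factor has nonzero discriminant), so D_4.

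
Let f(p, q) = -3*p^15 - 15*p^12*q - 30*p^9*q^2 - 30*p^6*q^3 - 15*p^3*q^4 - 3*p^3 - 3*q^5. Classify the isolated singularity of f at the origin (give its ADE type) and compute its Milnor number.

Type E_8, Milnor number mu = 8.

The Hessian of f at 0 is [[0, 0], [0, 0]] with rank 0, so corank 2. A Groebner basis of the Jacobian ideal J(f) in C{p,q} is {q^4, p^2}; counting standard monomials gives mu = 8. Corank 2; j^3 = -3*p^3 is a perfect cube, so E-series; the 5-jet and mu = 8 give E_8.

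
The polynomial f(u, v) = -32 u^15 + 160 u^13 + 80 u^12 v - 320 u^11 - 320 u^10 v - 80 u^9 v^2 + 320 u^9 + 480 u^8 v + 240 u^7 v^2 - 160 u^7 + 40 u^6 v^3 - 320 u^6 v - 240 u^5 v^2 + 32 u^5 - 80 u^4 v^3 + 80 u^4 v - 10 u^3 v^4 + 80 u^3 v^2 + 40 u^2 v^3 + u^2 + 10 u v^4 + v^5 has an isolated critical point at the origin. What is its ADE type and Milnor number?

The Hessian of f at 0 has rank 1. Corank 1: A-series; mu = 4 gives A_4.

Type A_{4}, Milnor number mu = 4.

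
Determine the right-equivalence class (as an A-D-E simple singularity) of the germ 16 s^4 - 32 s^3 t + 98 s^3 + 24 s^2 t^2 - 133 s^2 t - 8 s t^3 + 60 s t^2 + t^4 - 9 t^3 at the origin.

The Hessian of f at 0 has rank 0. Corank 2; j^3 = (2*s - t)*(7*s - 3*t)^2 has shape L^2 M (L != M), so D-series; mu = 5 gives D_5.

D_5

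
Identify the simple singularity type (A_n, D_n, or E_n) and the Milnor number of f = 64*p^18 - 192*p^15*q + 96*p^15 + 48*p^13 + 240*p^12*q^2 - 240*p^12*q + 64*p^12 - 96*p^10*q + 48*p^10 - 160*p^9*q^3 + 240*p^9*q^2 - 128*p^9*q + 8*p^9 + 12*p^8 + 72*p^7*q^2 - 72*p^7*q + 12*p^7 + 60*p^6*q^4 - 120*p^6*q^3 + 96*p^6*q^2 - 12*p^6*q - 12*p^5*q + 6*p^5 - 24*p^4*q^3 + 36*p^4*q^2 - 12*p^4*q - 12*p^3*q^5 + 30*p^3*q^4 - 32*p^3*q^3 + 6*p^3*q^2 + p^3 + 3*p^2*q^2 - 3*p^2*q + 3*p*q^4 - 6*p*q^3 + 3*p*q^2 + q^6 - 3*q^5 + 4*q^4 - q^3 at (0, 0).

The Hessian of f at 0 is [[0, 0], [0, 0]] with rank 0, so corank 2. A Groebner basis of the Jacobian ideal J(f) in C{p,q} is {p^3 + 3*p^2/2 - 3*p*q + 3*q^2/2, p^2*q + p^2 - 2*p*q + q^2, p^2/2 + p*q^2 - p*q + q^2/2, q^3}; counting standard monomials gives mu = 6. Corank 2; j^3 = (p - q)^3 is a perfect cube, so E-series; the 4-jet and mu = 6 give E_6.

Type E6, Milnor number mu = 6.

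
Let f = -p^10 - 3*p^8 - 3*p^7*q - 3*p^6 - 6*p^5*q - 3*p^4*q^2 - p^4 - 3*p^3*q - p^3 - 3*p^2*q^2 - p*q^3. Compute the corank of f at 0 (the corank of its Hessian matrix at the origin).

2

The Hessian at 0 is [[0, 0], [0, 0]] of rank 0; hence corank 2.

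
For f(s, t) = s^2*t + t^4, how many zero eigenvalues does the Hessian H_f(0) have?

2

The Hessian at 0 is [[0, 0], [0, 0]] of rank 0; hence corank 2.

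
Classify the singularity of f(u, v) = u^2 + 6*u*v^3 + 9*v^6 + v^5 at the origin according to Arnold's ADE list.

A4

The Hessian of f at 0 is [[2, 0], [0, 0]] with rank 1, so corank 1. A Groebner basis of the Jacobian ideal J(f) in C{u,v} is {u/3 + v^3, u^2, u*v}; counting standard monomials gives mu = 4. Corank 1: A-series; mu = 4 gives A_4.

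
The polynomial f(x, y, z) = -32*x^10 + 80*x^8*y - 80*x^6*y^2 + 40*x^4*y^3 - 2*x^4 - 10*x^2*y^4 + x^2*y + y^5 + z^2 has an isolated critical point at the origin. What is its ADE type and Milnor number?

Type D_6, Milnor number mu = 6.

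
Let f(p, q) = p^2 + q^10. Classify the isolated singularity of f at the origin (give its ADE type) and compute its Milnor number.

Type A_9, Milnor number mu = 9.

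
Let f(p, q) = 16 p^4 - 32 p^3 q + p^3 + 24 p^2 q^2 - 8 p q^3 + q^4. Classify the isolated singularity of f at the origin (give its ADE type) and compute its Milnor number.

The Hessian of f at 0 is [[0, 0], [0, 0]] with rank 0, so corank 2. A Groebner basis of the Jacobian ideal J(f) in C{p,q} is {q^4, p*q^2 - q^3/6, p^2}; counting standard monomials gives mu = 6. Corank 2; j^3 = p^3 is a perfect cube, so E-series; the 4-jet and mu = 6 give E_6.

Type E_6, Milnor number mu = 6.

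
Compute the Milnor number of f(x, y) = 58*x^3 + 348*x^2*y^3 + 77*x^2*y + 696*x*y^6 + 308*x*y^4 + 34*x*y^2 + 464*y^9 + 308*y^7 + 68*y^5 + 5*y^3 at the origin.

The Hessian of f at 0 has rank 0. Corank 2; j^3 = (2*x + y)*(29*x^2 + 24*x*y + 5*y^2) splits into three distinct lines over C (the quadratic factor has nonzero discriminant), so D_4.

4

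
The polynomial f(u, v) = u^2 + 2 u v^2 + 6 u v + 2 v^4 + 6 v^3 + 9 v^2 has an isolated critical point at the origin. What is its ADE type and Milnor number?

Type A3, Milnor number mu = 3.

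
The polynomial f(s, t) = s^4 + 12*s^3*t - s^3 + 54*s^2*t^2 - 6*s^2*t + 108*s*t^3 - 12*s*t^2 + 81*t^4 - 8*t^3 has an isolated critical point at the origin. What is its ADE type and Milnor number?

Type E_6, Milnor number mu = 6.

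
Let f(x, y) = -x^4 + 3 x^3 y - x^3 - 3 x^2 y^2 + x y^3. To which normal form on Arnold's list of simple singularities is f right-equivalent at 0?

The Hessian of f at 0 has rank 0. Corank 2; j^3 = -x^3 is a perfect cube, so E-series; the 4-jet and mu = 7 give E_7.

E_7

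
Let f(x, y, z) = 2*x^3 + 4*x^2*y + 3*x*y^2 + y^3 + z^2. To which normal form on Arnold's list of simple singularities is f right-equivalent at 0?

D4

The Hessian of f at 0 has rank 1. Corank 2; j^3 = (x + y)*(2*x^2 + 2*x*y + y^2) splits into three distinct lines over C (the quadratic factor has nonzero discriminant), so D_4.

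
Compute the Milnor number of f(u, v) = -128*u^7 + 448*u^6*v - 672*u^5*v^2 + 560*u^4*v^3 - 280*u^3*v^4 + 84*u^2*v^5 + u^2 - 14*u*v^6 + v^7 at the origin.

6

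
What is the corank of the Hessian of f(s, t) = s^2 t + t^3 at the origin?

2

The Hessian at 0 is [[0, 0], [0, 0]] of rank 0; hence corank 2.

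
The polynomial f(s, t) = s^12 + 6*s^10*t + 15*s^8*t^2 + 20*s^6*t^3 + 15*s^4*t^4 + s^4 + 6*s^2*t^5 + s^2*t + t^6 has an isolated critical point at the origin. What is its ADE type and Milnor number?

The Hessian of f at 0 has rank 0. Corank 2; j^3 = s^2*t has shape L^2 M (L != M), so D-series; mu = 7 gives D_7.

Type D_{7}, Milnor number mu = 7.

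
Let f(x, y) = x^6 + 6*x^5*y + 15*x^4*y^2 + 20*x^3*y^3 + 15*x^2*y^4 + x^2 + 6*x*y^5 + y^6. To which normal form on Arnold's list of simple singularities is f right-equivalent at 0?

The Hessian of f at 0 is [[2, 0], [0, 0]] with rank 1, so corank 1. A Groebner basis of the Jacobian ideal J(f) in C{x,y} is {y^5, x}; counting standard monomials gives mu = 5. Corank 1: A-series; mu = 5 gives A_5.

A5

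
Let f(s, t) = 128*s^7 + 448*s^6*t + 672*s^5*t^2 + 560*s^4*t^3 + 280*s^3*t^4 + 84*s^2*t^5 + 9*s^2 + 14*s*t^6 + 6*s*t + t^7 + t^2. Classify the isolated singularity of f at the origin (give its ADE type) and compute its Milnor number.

The Hessian of f at 0 has rank 1. Corank 1: A-series; mu = 6 gives A_6.

Type A6, Milnor number mu = 6.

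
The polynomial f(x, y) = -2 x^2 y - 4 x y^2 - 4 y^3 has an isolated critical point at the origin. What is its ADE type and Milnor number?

The Hessian of f at 0 has rank 0. Corank 2; j^3 = -2*y*(x^2 + 2*x*y + 2*y^2) splits into three distinct lines over C (the quadratic factor has nonzero discriminant), so D_4.

Type D_{4}, Milnor number mu = 4.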